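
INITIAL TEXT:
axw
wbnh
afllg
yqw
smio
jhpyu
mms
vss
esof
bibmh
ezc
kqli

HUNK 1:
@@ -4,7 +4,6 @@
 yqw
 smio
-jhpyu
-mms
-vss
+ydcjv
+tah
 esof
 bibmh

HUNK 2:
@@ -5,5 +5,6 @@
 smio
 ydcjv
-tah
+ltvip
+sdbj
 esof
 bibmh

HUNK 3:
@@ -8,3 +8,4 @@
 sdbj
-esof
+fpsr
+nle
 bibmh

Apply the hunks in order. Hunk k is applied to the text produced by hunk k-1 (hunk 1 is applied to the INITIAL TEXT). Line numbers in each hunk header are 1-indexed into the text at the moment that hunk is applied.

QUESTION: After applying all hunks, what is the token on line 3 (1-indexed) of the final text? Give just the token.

Hunk 1: at line 4 remove [jhpyu,mms,vss] add [ydcjv,tah] -> 11 lines: axw wbnh afllg yqw smio ydcjv tah esof bibmh ezc kqli
Hunk 2: at line 5 remove [tah] add [ltvip,sdbj] -> 12 lines: axw wbnh afllg yqw smio ydcjv ltvip sdbj esof bibmh ezc kqli
Hunk 3: at line 8 remove [esof] add [fpsr,nle] -> 13 lines: axw wbnh afllg yqw smio ydcjv ltvip sdbj fpsr nle bibmh ezc kqli
Final line 3: afllg

Answer: afllg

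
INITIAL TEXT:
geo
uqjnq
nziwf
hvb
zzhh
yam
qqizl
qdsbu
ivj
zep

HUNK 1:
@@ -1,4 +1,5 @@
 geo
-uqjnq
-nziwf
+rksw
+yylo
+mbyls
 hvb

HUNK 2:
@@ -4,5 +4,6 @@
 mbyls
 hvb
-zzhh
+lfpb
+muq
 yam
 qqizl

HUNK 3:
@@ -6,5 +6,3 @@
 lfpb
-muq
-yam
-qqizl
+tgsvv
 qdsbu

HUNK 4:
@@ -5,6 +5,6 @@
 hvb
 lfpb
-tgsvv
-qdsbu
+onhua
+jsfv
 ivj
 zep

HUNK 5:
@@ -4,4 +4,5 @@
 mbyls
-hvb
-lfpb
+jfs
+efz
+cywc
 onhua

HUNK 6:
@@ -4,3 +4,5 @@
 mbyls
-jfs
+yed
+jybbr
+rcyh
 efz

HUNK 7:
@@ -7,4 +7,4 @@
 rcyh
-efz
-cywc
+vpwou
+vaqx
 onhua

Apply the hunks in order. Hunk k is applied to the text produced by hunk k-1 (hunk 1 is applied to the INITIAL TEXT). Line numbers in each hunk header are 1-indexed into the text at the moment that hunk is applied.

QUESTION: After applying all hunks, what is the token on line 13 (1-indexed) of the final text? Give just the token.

Hunk 1: at line 1 remove [uqjnq,nziwf] add [rksw,yylo,mbyls] -> 11 lines: geo rksw yylo mbyls hvb zzhh yam qqizl qdsbu ivj zep
Hunk 2: at line 4 remove [zzhh] add [lfpb,muq] -> 12 lines: geo rksw yylo mbyls hvb lfpb muq yam qqizl qdsbu ivj zep
Hunk 3: at line 6 remove [muq,yam,qqizl] add [tgsvv] -> 10 lines: geo rksw yylo mbyls hvb lfpb tgsvv qdsbu ivj zep
Hunk 4: at line 5 remove [tgsvv,qdsbu] add [onhua,jsfv] -> 10 lines: geo rksw yylo mbyls hvb lfpb onhua jsfv ivj zep
Hunk 5: at line 4 remove [hvb,lfpb] add [jfs,efz,cywc] -> 11 lines: geo rksw yylo mbyls jfs efz cywc onhua jsfv ivj zep
Hunk 6: at line 4 remove [jfs] add [yed,jybbr,rcyh] -> 13 lines: geo rksw yylo mbyls yed jybbr rcyh efz cywc onhua jsfv ivj zep
Hunk 7: at line 7 remove [efz,cywc] add [vpwou,vaqx] -> 13 lines: geo rksw yylo mbyls yed jybbr rcyh vpwou vaqx onhua jsfv ivj zep
Final line 13: zep

Answer: zep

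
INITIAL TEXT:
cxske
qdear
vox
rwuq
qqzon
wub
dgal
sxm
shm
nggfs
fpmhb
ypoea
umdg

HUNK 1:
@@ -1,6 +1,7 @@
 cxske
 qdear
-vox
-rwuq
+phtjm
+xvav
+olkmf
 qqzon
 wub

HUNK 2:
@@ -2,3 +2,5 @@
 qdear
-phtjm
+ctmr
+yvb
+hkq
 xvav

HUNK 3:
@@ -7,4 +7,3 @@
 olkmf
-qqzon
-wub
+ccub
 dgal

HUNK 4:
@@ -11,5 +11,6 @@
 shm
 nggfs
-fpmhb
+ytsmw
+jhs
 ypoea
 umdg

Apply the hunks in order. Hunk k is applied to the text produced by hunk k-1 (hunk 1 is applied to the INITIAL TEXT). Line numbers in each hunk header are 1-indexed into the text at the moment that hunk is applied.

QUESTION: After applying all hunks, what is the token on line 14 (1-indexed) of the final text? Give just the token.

Answer: jhs

Derivation:
Hunk 1: at line 1 remove [vox,rwuq] add [phtjm,xvav,olkmf] -> 14 lines: cxske qdear phtjm xvav olkmf qqzon wub dgal sxm shm nggfs fpmhb ypoea umdg
Hunk 2: at line 2 remove [phtjm] add [ctmr,yvb,hkq] -> 16 lines: cxske qdear ctmr yvb hkq xvav olkmf qqzon wub dgal sxm shm nggfs fpmhb ypoea umdg
Hunk 3: at line 7 remove [qqzon,wub] add [ccub] -> 15 lines: cxske qdear ctmr yvb hkq xvav olkmf ccub dgal sxm shm nggfs fpmhb ypoea umdg
Hunk 4: at line 11 remove [fpmhb] add [ytsmw,jhs] -> 16 lines: cxske qdear ctmr yvb hkq xvav olkmf ccub dgal sxm shm nggfs ytsmw jhs ypoea umdg
Final line 14: jhs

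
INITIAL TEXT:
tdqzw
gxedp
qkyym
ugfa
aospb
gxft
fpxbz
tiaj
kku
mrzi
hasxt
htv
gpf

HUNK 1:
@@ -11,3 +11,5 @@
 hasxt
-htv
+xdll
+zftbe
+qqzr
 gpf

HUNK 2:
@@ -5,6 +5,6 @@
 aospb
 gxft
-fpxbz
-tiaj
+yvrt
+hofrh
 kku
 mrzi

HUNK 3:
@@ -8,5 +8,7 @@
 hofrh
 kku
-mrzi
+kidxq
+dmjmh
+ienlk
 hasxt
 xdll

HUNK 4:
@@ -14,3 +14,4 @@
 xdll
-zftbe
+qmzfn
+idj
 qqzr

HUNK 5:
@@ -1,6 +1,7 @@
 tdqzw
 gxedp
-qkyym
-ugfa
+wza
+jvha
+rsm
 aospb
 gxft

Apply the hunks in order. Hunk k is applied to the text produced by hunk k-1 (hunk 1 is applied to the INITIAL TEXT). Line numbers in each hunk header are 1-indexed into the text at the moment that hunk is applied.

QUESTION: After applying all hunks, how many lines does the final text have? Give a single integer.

Hunk 1: at line 11 remove [htv] add [xdll,zftbe,qqzr] -> 15 lines: tdqzw gxedp qkyym ugfa aospb gxft fpxbz tiaj kku mrzi hasxt xdll zftbe qqzr gpf
Hunk 2: at line 5 remove [fpxbz,tiaj] add [yvrt,hofrh] -> 15 lines: tdqzw gxedp qkyym ugfa aospb gxft yvrt hofrh kku mrzi hasxt xdll zftbe qqzr gpf
Hunk 3: at line 8 remove [mrzi] add [kidxq,dmjmh,ienlk] -> 17 lines: tdqzw gxedp qkyym ugfa aospb gxft yvrt hofrh kku kidxq dmjmh ienlk hasxt xdll zftbe qqzr gpf
Hunk 4: at line 14 remove [zftbe] add [qmzfn,idj] -> 18 lines: tdqzw gxedp qkyym ugfa aospb gxft yvrt hofrh kku kidxq dmjmh ienlk hasxt xdll qmzfn idj qqzr gpf
Hunk 5: at line 1 remove [qkyym,ugfa] add [wza,jvha,rsm] -> 19 lines: tdqzw gxedp wza jvha rsm aospb gxft yvrt hofrh kku kidxq dmjmh ienlk hasxt xdll qmzfn idj qqzr gpf
Final line count: 19

Answer: 19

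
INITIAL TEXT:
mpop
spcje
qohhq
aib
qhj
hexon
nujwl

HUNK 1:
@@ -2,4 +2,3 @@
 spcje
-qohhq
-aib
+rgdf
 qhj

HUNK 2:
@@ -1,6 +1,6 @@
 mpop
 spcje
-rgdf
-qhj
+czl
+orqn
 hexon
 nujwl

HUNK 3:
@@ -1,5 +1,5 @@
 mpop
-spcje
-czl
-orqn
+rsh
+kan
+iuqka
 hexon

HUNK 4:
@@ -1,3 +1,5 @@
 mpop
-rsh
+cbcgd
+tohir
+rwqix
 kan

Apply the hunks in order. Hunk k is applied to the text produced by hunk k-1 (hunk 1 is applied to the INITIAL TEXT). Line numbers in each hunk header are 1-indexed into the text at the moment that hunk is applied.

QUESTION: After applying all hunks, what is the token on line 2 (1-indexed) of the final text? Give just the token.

Answer: cbcgd

Derivation:
Hunk 1: at line 2 remove [qohhq,aib] add [rgdf] -> 6 lines: mpop spcje rgdf qhj hexon nujwl
Hunk 2: at line 1 remove [rgdf,qhj] add [czl,orqn] -> 6 lines: mpop spcje czl orqn hexon nujwl
Hunk 3: at line 1 remove [spcje,czl,orqn] add [rsh,kan,iuqka] -> 6 lines: mpop rsh kan iuqka hexon nujwl
Hunk 4: at line 1 remove [rsh] add [cbcgd,tohir,rwqix] -> 8 lines: mpop cbcgd tohir rwqix kan iuqka hexon nujwl
Final line 2: cbcgd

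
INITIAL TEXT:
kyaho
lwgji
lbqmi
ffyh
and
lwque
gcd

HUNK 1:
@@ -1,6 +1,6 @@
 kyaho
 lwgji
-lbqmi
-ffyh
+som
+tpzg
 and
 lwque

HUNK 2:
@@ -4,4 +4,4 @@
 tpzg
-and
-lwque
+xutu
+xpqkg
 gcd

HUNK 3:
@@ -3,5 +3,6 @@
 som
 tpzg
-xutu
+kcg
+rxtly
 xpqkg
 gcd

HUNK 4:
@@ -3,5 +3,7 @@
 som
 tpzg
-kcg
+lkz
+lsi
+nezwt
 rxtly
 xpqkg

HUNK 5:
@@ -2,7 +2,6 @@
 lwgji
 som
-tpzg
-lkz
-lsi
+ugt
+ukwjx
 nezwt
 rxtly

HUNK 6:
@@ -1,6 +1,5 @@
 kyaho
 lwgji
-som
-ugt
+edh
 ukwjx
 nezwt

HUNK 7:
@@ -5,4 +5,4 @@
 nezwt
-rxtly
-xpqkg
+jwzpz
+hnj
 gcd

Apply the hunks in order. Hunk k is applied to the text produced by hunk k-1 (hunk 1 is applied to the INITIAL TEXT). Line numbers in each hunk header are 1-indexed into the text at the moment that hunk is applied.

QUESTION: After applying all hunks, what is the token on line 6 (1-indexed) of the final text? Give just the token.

Answer: jwzpz

Derivation:
Hunk 1: at line 1 remove [lbqmi,ffyh] add [som,tpzg] -> 7 lines: kyaho lwgji som tpzg and lwque gcd
Hunk 2: at line 4 remove [and,lwque] add [xutu,xpqkg] -> 7 lines: kyaho lwgji som tpzg xutu xpqkg gcd
Hunk 3: at line 3 remove [xutu] add [kcg,rxtly] -> 8 lines: kyaho lwgji som tpzg kcg rxtly xpqkg gcd
Hunk 4: at line 3 remove [kcg] add [lkz,lsi,nezwt] -> 10 lines: kyaho lwgji som tpzg lkz lsi nezwt rxtly xpqkg gcd
Hunk 5: at line 2 remove [tpzg,lkz,lsi] add [ugt,ukwjx] -> 9 lines: kyaho lwgji som ugt ukwjx nezwt rxtly xpqkg gcd
Hunk 6: at line 1 remove [som,ugt] add [edh] -> 8 lines: kyaho lwgji edh ukwjx nezwt rxtly xpqkg gcd
Hunk 7: at line 5 remove [rxtly,xpqkg] add [jwzpz,hnj] -> 8 lines: kyaho lwgji edh ukwjx nezwt jwzpz hnj gcd
Final line 6: jwzpz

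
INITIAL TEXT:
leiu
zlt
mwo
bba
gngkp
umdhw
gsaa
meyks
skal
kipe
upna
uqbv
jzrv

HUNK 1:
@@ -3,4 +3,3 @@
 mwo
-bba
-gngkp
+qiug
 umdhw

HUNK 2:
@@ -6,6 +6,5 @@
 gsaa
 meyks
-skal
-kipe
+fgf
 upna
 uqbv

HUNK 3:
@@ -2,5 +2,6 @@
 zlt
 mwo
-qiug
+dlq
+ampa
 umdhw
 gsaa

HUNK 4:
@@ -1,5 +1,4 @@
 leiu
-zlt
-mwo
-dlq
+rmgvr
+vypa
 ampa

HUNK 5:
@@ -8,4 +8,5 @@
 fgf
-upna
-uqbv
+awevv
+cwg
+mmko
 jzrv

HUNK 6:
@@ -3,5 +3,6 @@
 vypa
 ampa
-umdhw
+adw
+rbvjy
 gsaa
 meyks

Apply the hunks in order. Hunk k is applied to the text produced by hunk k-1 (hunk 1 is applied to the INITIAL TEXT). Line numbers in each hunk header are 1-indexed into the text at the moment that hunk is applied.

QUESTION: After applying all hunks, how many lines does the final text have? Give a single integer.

Hunk 1: at line 3 remove [bba,gngkp] add [qiug] -> 12 lines: leiu zlt mwo qiug umdhw gsaa meyks skal kipe upna uqbv jzrv
Hunk 2: at line 6 remove [skal,kipe] add [fgf] -> 11 lines: leiu zlt mwo qiug umdhw gsaa meyks fgf upna uqbv jzrv
Hunk 3: at line 2 remove [qiug] add [dlq,ampa] -> 12 lines: leiu zlt mwo dlq ampa umdhw gsaa meyks fgf upna uqbv jzrv
Hunk 4: at line 1 remove [zlt,mwo,dlq] add [rmgvr,vypa] -> 11 lines: leiu rmgvr vypa ampa umdhw gsaa meyks fgf upna uqbv jzrv
Hunk 5: at line 8 remove [upna,uqbv] add [awevv,cwg,mmko] -> 12 lines: leiu rmgvr vypa ampa umdhw gsaa meyks fgf awevv cwg mmko jzrv
Hunk 6: at line 3 remove [umdhw] add [adw,rbvjy] -> 13 lines: leiu rmgvr vypa ampa adw rbvjy gsaa meyks fgf awevv cwg mmko jzrv
Final line count: 13

Answer: 13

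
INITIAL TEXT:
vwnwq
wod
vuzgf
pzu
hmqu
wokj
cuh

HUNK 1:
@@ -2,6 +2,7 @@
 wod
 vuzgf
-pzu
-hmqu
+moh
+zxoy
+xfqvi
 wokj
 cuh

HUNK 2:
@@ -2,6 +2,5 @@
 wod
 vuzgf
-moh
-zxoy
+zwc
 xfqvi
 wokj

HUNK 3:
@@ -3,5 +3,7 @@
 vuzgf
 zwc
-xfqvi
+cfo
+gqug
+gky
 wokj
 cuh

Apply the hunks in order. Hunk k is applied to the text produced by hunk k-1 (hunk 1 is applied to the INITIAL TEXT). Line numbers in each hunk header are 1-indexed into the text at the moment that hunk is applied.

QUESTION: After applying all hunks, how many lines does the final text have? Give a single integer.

Hunk 1: at line 2 remove [pzu,hmqu] add [moh,zxoy,xfqvi] -> 8 lines: vwnwq wod vuzgf moh zxoy xfqvi wokj cuh
Hunk 2: at line 2 remove [moh,zxoy] add [zwc] -> 7 lines: vwnwq wod vuzgf zwc xfqvi wokj cuh
Hunk 3: at line 3 remove [xfqvi] add [cfo,gqug,gky] -> 9 lines: vwnwq wod vuzgf zwc cfo gqug gky wokj cuh
Final line count: 9

Answer: 9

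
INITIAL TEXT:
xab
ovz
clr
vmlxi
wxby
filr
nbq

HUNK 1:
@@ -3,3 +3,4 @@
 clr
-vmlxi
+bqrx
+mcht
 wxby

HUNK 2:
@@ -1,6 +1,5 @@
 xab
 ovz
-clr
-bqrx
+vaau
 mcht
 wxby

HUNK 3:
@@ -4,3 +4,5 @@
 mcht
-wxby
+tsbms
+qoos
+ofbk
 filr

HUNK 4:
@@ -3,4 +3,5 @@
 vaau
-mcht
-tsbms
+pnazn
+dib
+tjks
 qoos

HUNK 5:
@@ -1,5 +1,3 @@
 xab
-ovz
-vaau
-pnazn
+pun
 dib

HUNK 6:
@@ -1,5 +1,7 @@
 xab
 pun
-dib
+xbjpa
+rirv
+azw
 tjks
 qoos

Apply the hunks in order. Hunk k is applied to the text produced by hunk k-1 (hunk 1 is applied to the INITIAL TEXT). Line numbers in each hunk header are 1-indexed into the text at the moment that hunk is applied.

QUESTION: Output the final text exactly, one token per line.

Answer: xab
pun
xbjpa
rirv
azw
tjks
qoos
ofbk
filr
nbq

Derivation:
Hunk 1: at line 3 remove [vmlxi] add [bqrx,mcht] -> 8 lines: xab ovz clr bqrx mcht wxby filr nbq
Hunk 2: at line 1 remove [clr,bqrx] add [vaau] -> 7 lines: xab ovz vaau mcht wxby filr nbq
Hunk 3: at line 4 remove [wxby] add [tsbms,qoos,ofbk] -> 9 lines: xab ovz vaau mcht tsbms qoos ofbk filr nbq
Hunk 4: at line 3 remove [mcht,tsbms] add [pnazn,dib,tjks] -> 10 lines: xab ovz vaau pnazn dib tjks qoos ofbk filr nbq
Hunk 5: at line 1 remove [ovz,vaau,pnazn] add [pun] -> 8 lines: xab pun dib tjks qoos ofbk filr nbq
Hunk 6: at line 1 remove [dib] add [xbjpa,rirv,azw] -> 10 lines: xab pun xbjpa rirv azw tjks qoos ofbk filr nbq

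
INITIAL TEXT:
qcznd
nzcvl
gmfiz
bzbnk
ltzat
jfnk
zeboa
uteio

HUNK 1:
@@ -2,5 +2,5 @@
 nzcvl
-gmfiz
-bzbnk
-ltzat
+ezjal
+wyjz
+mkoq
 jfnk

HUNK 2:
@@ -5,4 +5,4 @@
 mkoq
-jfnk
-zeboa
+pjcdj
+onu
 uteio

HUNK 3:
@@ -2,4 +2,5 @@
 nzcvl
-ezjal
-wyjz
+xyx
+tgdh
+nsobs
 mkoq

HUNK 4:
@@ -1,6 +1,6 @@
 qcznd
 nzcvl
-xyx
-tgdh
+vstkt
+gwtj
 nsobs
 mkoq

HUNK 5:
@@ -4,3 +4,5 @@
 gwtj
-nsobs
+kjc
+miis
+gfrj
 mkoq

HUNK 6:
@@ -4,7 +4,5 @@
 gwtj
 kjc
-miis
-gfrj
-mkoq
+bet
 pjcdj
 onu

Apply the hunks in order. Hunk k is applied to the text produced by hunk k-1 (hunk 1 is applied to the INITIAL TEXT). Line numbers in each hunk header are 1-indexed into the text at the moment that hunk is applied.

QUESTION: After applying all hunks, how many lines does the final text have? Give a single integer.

Answer: 9

Derivation:
Hunk 1: at line 2 remove [gmfiz,bzbnk,ltzat] add [ezjal,wyjz,mkoq] -> 8 lines: qcznd nzcvl ezjal wyjz mkoq jfnk zeboa uteio
Hunk 2: at line 5 remove [jfnk,zeboa] add [pjcdj,onu] -> 8 lines: qcznd nzcvl ezjal wyjz mkoq pjcdj onu uteio
Hunk 3: at line 2 remove [ezjal,wyjz] add [xyx,tgdh,nsobs] -> 9 lines: qcznd nzcvl xyx tgdh nsobs mkoq pjcdj onu uteio
Hunk 4: at line 1 remove [xyx,tgdh] add [vstkt,gwtj] -> 9 lines: qcznd nzcvl vstkt gwtj nsobs mkoq pjcdj onu uteio
Hunk 5: at line 4 remove [nsobs] add [kjc,miis,gfrj] -> 11 lines: qcznd nzcvl vstkt gwtj kjc miis gfrj mkoq pjcdj onu uteio
Hunk 6: at line 4 remove [miis,gfrj,mkoq] add [bet] -> 9 lines: qcznd nzcvl vstkt gwtj kjc bet pjcdj onu uteio
Final line count: 9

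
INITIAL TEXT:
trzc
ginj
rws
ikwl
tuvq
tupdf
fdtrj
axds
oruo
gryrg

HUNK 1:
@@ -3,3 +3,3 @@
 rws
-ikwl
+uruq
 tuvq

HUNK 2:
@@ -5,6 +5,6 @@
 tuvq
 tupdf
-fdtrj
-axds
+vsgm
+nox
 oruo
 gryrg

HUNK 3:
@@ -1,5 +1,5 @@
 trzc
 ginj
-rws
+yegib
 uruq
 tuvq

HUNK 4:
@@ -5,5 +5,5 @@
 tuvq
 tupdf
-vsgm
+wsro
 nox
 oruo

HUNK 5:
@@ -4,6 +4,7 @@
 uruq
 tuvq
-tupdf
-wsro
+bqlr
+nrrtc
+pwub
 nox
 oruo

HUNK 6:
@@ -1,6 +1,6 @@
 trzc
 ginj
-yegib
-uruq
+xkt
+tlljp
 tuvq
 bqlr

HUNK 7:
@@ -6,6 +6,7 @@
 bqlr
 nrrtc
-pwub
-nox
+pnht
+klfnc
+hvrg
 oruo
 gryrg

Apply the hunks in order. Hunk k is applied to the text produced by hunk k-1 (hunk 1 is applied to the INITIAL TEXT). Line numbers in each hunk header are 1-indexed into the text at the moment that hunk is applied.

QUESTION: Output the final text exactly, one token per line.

Hunk 1: at line 3 remove [ikwl] add [uruq] -> 10 lines: trzc ginj rws uruq tuvq tupdf fdtrj axds oruo gryrg
Hunk 2: at line 5 remove [fdtrj,axds] add [vsgm,nox] -> 10 lines: trzc ginj rws uruq tuvq tupdf vsgm nox oruo gryrg
Hunk 3: at line 1 remove [rws] add [yegib] -> 10 lines: trzc ginj yegib uruq tuvq tupdf vsgm nox oruo gryrg
Hunk 4: at line 5 remove [vsgm] add [wsro] -> 10 lines: trzc ginj yegib uruq tuvq tupdf wsro nox oruo gryrg
Hunk 5: at line 4 remove [tupdf,wsro] add [bqlr,nrrtc,pwub] -> 11 lines: trzc ginj yegib uruq tuvq bqlr nrrtc pwub nox oruo gryrg
Hunk 6: at line 1 remove [yegib,uruq] add [xkt,tlljp] -> 11 lines: trzc ginj xkt tlljp tuvq bqlr nrrtc pwub nox oruo gryrg
Hunk 7: at line 6 remove [pwub,nox] add [pnht,klfnc,hvrg] -> 12 lines: trzc ginj xkt tlljp tuvq bqlr nrrtc pnht klfnc hvrg oruo gryrg

Answer: trzc
ginj
xkt
tlljp
tuvq
bqlr
nrrtc
pnht
klfnc
hvrg
oruo
gryrg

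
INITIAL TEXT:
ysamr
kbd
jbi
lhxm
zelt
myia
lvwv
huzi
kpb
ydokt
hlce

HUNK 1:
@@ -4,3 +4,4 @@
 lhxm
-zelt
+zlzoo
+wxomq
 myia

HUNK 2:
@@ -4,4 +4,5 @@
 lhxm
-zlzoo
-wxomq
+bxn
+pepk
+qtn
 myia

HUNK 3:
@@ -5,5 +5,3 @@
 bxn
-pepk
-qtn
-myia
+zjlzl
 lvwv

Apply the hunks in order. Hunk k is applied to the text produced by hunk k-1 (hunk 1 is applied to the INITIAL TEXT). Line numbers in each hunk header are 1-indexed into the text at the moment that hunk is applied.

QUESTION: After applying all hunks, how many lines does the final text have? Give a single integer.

Hunk 1: at line 4 remove [zelt] add [zlzoo,wxomq] -> 12 lines: ysamr kbd jbi lhxm zlzoo wxomq myia lvwv huzi kpb ydokt hlce
Hunk 2: at line 4 remove [zlzoo,wxomq] add [bxn,pepk,qtn] -> 13 lines: ysamr kbd jbi lhxm bxn pepk qtn myia lvwv huzi kpb ydokt hlce
Hunk 3: at line 5 remove [pepk,qtn,myia] add [zjlzl] -> 11 lines: ysamr kbd jbi lhxm bxn zjlzl lvwv huzi kpb ydokt hlce
Final line count: 11

Answer: 11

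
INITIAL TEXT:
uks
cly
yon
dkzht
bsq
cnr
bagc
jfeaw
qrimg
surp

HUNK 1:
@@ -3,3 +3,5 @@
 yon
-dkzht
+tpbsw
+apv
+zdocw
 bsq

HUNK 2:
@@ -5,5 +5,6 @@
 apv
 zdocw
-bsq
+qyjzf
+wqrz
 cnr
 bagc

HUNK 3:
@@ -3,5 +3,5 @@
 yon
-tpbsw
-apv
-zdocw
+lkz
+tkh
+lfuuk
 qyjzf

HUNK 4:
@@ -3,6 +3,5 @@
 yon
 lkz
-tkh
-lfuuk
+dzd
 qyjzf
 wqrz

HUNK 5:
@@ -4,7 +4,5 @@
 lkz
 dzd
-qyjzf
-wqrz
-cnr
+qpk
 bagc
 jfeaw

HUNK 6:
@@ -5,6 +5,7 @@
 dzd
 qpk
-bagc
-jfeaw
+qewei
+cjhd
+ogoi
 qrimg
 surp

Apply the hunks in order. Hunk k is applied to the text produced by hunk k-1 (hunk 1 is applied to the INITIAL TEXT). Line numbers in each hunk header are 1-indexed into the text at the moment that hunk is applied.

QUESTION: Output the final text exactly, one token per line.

Answer: uks
cly
yon
lkz
dzd
qpk
qewei
cjhd
ogoi
qrimg
surp

Derivation:
Hunk 1: at line 3 remove [dkzht] add [tpbsw,apv,zdocw] -> 12 lines: uks cly yon tpbsw apv zdocw bsq cnr bagc jfeaw qrimg surp
Hunk 2: at line 5 remove [bsq] add [qyjzf,wqrz] -> 13 lines: uks cly yon tpbsw apv zdocw qyjzf wqrz cnr bagc jfeaw qrimg surp
Hunk 3: at line 3 remove [tpbsw,apv,zdocw] add [lkz,tkh,lfuuk] -> 13 lines: uks cly yon lkz tkh lfuuk qyjzf wqrz cnr bagc jfeaw qrimg surp
Hunk 4: at line 3 remove [tkh,lfuuk] add [dzd] -> 12 lines: uks cly yon lkz dzd qyjzf wqrz cnr bagc jfeaw qrimg surp
Hunk 5: at line 4 remove [qyjzf,wqrz,cnr] add [qpk] -> 10 lines: uks cly yon lkz dzd qpk bagc jfeaw qrimg surp
Hunk 6: at line 5 remove [bagc,jfeaw] add [qewei,cjhd,ogoi] -> 11 lines: uks cly yon lkz dzd qpk qewei cjhd ogoi qrimg surp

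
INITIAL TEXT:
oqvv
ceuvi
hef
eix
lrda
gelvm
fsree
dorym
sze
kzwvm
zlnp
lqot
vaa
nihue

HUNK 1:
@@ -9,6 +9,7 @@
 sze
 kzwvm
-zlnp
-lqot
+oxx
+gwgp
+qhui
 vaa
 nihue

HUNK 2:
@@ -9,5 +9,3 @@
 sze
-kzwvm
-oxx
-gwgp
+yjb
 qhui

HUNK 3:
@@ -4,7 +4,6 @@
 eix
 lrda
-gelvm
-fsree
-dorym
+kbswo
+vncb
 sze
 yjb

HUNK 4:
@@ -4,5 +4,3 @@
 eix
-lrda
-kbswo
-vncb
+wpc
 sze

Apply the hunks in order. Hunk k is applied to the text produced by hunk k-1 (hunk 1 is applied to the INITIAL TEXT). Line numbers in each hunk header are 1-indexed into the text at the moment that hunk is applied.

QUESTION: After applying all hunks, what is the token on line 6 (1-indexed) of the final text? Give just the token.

Hunk 1: at line 9 remove [zlnp,lqot] add [oxx,gwgp,qhui] -> 15 lines: oqvv ceuvi hef eix lrda gelvm fsree dorym sze kzwvm oxx gwgp qhui vaa nihue
Hunk 2: at line 9 remove [kzwvm,oxx,gwgp] add [yjb] -> 13 lines: oqvv ceuvi hef eix lrda gelvm fsree dorym sze yjb qhui vaa nihue
Hunk 3: at line 4 remove [gelvm,fsree,dorym] add [kbswo,vncb] -> 12 lines: oqvv ceuvi hef eix lrda kbswo vncb sze yjb qhui vaa nihue
Hunk 4: at line 4 remove [lrda,kbswo,vncb] add [wpc] -> 10 lines: oqvv ceuvi hef eix wpc sze yjb qhui vaa nihue
Final line 6: sze

Answer: sze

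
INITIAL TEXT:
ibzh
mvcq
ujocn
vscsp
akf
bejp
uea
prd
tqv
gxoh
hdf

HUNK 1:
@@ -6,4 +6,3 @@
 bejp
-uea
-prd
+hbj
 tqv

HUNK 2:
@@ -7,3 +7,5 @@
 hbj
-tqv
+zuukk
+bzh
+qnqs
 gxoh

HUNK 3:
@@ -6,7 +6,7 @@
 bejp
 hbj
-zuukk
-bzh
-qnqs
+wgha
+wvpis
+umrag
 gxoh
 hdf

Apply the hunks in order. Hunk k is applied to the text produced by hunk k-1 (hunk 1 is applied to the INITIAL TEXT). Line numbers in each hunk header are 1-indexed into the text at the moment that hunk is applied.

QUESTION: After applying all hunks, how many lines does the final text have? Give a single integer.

Answer: 12

Derivation:
Hunk 1: at line 6 remove [uea,prd] add [hbj] -> 10 lines: ibzh mvcq ujocn vscsp akf bejp hbj tqv gxoh hdf
Hunk 2: at line 7 remove [tqv] add [zuukk,bzh,qnqs] -> 12 lines: ibzh mvcq ujocn vscsp akf bejp hbj zuukk bzh qnqs gxoh hdf
Hunk 3: at line 6 remove [zuukk,bzh,qnqs] add [wgha,wvpis,umrag] -> 12 lines: ibzh mvcq ujocn vscsp akf bejp hbj wgha wvpis umrag gxoh hdf
Final line count: 12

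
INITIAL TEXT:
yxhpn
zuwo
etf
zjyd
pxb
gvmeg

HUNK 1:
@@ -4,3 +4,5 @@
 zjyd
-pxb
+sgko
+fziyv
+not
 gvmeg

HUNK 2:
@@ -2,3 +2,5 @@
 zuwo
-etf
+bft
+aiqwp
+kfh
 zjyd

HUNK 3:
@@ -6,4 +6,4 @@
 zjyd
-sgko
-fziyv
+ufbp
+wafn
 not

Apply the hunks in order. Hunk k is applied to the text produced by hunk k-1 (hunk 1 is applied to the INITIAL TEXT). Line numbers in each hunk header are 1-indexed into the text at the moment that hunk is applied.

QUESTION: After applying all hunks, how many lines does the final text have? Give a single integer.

Hunk 1: at line 4 remove [pxb] add [sgko,fziyv,not] -> 8 lines: yxhpn zuwo etf zjyd sgko fziyv not gvmeg
Hunk 2: at line 2 remove [etf] add [bft,aiqwp,kfh] -> 10 lines: yxhpn zuwo bft aiqwp kfh zjyd sgko fziyv not gvmeg
Hunk 3: at line 6 remove [sgko,fziyv] add [ufbp,wafn] -> 10 lines: yxhpn zuwo bft aiqwp kfh zjyd ufbp wafn not gvmeg
Final line count: 10

Answer: 10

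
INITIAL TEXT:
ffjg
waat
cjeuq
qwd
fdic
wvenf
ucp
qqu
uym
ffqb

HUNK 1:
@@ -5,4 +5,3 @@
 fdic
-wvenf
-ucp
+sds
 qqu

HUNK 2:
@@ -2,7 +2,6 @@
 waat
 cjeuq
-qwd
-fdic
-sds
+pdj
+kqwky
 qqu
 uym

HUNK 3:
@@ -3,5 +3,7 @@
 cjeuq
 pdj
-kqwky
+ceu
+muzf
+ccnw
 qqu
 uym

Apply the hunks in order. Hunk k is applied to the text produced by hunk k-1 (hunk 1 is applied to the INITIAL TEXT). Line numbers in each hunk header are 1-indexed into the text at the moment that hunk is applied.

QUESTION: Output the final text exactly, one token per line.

Answer: ffjg
waat
cjeuq
pdj
ceu
muzf
ccnw
qqu
uym
ffqb

Derivation:
Hunk 1: at line 5 remove [wvenf,ucp] add [sds] -> 9 lines: ffjg waat cjeuq qwd fdic sds qqu uym ffqb
Hunk 2: at line 2 remove [qwd,fdic,sds] add [pdj,kqwky] -> 8 lines: ffjg waat cjeuq pdj kqwky qqu uym ffqb
Hunk 3: at line 3 remove [kqwky] add [ceu,muzf,ccnw] -> 10 lines: ffjg waat cjeuq pdj ceu muzf ccnw qqu uym ffqb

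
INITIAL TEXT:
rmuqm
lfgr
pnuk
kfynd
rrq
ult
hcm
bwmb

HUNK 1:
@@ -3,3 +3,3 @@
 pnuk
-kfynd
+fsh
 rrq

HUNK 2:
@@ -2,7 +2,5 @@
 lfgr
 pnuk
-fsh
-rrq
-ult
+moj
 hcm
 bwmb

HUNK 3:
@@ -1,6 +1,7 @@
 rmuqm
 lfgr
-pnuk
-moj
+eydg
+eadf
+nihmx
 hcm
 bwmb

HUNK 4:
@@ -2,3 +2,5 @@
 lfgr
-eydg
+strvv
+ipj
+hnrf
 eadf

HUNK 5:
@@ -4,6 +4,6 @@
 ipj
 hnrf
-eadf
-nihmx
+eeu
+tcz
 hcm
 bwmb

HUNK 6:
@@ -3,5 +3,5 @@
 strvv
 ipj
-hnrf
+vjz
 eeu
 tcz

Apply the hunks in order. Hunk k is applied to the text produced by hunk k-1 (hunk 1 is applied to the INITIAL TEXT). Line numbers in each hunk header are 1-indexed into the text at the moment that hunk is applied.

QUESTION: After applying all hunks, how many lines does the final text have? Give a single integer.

Answer: 9

Derivation:
Hunk 1: at line 3 remove [kfynd] add [fsh] -> 8 lines: rmuqm lfgr pnuk fsh rrq ult hcm bwmb
Hunk 2: at line 2 remove [fsh,rrq,ult] add [moj] -> 6 lines: rmuqm lfgr pnuk moj hcm bwmb
Hunk 3: at line 1 remove [pnuk,moj] add [eydg,eadf,nihmx] -> 7 lines: rmuqm lfgr eydg eadf nihmx hcm bwmb
Hunk 4: at line 2 remove [eydg] add [strvv,ipj,hnrf] -> 9 lines: rmuqm lfgr strvv ipj hnrf eadf nihmx hcm bwmb
Hunk 5: at line 4 remove [eadf,nihmx] add [eeu,tcz] -> 9 lines: rmuqm lfgr strvv ipj hnrf eeu tcz hcm bwmb
Hunk 6: at line 3 remove [hnrf] add [vjz] -> 9 lines: rmuqm lfgr strvv ipj vjz eeu tcz hcm bwmb
Final line count: 9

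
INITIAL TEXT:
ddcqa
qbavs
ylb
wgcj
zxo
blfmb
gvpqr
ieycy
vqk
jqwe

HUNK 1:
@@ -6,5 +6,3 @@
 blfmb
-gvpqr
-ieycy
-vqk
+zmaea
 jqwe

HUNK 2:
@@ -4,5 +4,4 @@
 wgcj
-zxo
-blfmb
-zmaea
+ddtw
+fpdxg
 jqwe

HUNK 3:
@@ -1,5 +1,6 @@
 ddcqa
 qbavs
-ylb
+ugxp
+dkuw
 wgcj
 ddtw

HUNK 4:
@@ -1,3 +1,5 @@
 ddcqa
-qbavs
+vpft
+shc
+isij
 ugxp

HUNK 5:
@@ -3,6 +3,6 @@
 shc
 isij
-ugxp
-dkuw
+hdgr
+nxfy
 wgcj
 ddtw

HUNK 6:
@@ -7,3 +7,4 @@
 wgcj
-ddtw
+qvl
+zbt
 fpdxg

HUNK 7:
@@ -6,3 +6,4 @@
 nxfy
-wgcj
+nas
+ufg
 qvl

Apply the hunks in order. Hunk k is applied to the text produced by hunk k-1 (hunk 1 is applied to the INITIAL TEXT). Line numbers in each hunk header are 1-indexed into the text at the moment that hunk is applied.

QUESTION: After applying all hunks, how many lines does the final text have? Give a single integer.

Answer: 12

Derivation:
Hunk 1: at line 6 remove [gvpqr,ieycy,vqk] add [zmaea] -> 8 lines: ddcqa qbavs ylb wgcj zxo blfmb zmaea jqwe
Hunk 2: at line 4 remove [zxo,blfmb,zmaea] add [ddtw,fpdxg] -> 7 lines: ddcqa qbavs ylb wgcj ddtw fpdxg jqwe
Hunk 3: at line 1 remove [ylb] add [ugxp,dkuw] -> 8 lines: ddcqa qbavs ugxp dkuw wgcj ddtw fpdxg jqwe
Hunk 4: at line 1 remove [qbavs] add [vpft,shc,isij] -> 10 lines: ddcqa vpft shc isij ugxp dkuw wgcj ddtw fpdxg jqwe
Hunk 5: at line 3 remove [ugxp,dkuw] add [hdgr,nxfy] -> 10 lines: ddcqa vpft shc isij hdgr nxfy wgcj ddtw fpdxg jqwe
Hunk 6: at line 7 remove [ddtw] add [qvl,zbt] -> 11 lines: ddcqa vpft shc isij hdgr nxfy wgcj qvl zbt fpdxg jqwe
Hunk 7: at line 6 remove [wgcj] add [nas,ufg] -> 12 lines: ddcqa vpft shc isij hdgr nxfy nas ufg qvl zbt fpdxg jqwe
Final line count: 12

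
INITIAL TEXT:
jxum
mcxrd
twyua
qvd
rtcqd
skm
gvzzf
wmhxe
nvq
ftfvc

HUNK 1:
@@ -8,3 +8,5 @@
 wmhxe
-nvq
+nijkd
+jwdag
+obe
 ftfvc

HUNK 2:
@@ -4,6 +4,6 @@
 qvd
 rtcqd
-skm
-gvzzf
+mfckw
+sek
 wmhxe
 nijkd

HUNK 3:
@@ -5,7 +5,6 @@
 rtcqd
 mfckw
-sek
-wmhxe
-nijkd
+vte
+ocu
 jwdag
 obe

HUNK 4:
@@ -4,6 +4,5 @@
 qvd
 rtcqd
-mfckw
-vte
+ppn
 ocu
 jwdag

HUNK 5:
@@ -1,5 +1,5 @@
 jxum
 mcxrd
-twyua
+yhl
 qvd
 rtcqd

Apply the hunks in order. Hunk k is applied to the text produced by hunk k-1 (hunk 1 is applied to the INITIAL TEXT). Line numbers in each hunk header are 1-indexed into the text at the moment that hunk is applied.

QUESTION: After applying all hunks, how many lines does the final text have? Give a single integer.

Answer: 10

Derivation:
Hunk 1: at line 8 remove [nvq] add [nijkd,jwdag,obe] -> 12 lines: jxum mcxrd twyua qvd rtcqd skm gvzzf wmhxe nijkd jwdag obe ftfvc
Hunk 2: at line 4 remove [skm,gvzzf] add [mfckw,sek] -> 12 lines: jxum mcxrd twyua qvd rtcqd mfckw sek wmhxe nijkd jwdag obe ftfvc
Hunk 3: at line 5 remove [sek,wmhxe,nijkd] add [vte,ocu] -> 11 lines: jxum mcxrd twyua qvd rtcqd mfckw vte ocu jwdag obe ftfvc
Hunk 4: at line 4 remove [mfckw,vte] add [ppn] -> 10 lines: jxum mcxrd twyua qvd rtcqd ppn ocu jwdag obe ftfvc
Hunk 5: at line 1 remove [twyua] add [yhl] -> 10 lines: jxum mcxrd yhl qvd rtcqd ppn ocu jwdag obe ftfvc
Final line count: 10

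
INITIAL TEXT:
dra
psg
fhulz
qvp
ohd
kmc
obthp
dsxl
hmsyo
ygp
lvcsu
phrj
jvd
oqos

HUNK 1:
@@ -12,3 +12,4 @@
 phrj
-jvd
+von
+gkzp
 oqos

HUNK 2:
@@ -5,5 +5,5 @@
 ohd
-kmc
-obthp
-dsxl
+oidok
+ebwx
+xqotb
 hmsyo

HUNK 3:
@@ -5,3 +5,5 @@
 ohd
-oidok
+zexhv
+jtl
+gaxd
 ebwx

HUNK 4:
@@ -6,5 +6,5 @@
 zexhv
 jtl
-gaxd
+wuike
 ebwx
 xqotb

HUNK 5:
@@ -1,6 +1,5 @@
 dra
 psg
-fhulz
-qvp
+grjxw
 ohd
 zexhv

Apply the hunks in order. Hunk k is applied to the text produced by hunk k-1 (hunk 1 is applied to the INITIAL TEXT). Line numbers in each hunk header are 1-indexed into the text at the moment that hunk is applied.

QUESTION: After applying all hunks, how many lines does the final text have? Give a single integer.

Hunk 1: at line 12 remove [jvd] add [von,gkzp] -> 15 lines: dra psg fhulz qvp ohd kmc obthp dsxl hmsyo ygp lvcsu phrj von gkzp oqos
Hunk 2: at line 5 remove [kmc,obthp,dsxl] add [oidok,ebwx,xqotb] -> 15 lines: dra psg fhulz qvp ohd oidok ebwx xqotb hmsyo ygp lvcsu phrj von gkzp oqos
Hunk 3: at line 5 remove [oidok] add [zexhv,jtl,gaxd] -> 17 lines: dra psg fhulz qvp ohd zexhv jtl gaxd ebwx xqotb hmsyo ygp lvcsu phrj von gkzp oqos
Hunk 4: at line 6 remove [gaxd] add [wuike] -> 17 lines: dra psg fhulz qvp ohd zexhv jtl wuike ebwx xqotb hmsyo ygp lvcsu phrj von gkzp oqos
Hunk 5: at line 1 remove [fhulz,qvp] add [grjxw] -> 16 lines: dra psg grjxw ohd zexhv jtl wuike ebwx xqotb hmsyo ygp lvcsu phrj von gkzp oqos
Final line count: 16

Answer: 16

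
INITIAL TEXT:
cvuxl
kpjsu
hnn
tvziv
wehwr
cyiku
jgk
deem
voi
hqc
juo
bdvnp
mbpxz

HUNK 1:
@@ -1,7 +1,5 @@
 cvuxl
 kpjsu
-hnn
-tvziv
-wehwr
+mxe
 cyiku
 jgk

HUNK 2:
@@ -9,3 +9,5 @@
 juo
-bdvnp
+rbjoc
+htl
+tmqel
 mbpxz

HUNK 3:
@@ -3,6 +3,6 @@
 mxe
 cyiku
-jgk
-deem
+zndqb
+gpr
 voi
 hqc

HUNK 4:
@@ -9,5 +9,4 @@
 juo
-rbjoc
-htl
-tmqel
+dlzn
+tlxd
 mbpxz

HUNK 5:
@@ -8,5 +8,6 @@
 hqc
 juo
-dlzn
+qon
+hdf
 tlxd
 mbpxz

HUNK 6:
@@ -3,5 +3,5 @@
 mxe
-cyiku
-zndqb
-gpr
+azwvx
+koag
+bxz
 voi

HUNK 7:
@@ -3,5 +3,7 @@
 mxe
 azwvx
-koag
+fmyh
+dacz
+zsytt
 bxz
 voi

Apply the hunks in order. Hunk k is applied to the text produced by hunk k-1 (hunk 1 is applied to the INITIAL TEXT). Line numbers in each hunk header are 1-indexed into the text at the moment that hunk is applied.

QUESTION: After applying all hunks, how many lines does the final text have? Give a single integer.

Hunk 1: at line 1 remove [hnn,tvziv,wehwr] add [mxe] -> 11 lines: cvuxl kpjsu mxe cyiku jgk deem voi hqc juo bdvnp mbpxz
Hunk 2: at line 9 remove [bdvnp] add [rbjoc,htl,tmqel] -> 13 lines: cvuxl kpjsu mxe cyiku jgk deem voi hqc juo rbjoc htl tmqel mbpxz
Hunk 3: at line 3 remove [jgk,deem] add [zndqb,gpr] -> 13 lines: cvuxl kpjsu mxe cyiku zndqb gpr voi hqc juo rbjoc htl tmqel mbpxz
Hunk 4: at line 9 remove [rbjoc,htl,tmqel] add [dlzn,tlxd] -> 12 lines: cvuxl kpjsu mxe cyiku zndqb gpr voi hqc juo dlzn tlxd mbpxz
Hunk 5: at line 8 remove [dlzn] add [qon,hdf] -> 13 lines: cvuxl kpjsu mxe cyiku zndqb gpr voi hqc juo qon hdf tlxd mbpxz
Hunk 6: at line 3 remove [cyiku,zndqb,gpr] add [azwvx,koag,bxz] -> 13 lines: cvuxl kpjsu mxe azwvx koag bxz voi hqc juo qon hdf tlxd mbpxz
Hunk 7: at line 3 remove [koag] add [fmyh,dacz,zsytt] -> 15 lines: cvuxl kpjsu mxe azwvx fmyh dacz zsytt bxz voi hqc juo qon hdf tlxd mbpxz
Final line count: 15

Answer: 15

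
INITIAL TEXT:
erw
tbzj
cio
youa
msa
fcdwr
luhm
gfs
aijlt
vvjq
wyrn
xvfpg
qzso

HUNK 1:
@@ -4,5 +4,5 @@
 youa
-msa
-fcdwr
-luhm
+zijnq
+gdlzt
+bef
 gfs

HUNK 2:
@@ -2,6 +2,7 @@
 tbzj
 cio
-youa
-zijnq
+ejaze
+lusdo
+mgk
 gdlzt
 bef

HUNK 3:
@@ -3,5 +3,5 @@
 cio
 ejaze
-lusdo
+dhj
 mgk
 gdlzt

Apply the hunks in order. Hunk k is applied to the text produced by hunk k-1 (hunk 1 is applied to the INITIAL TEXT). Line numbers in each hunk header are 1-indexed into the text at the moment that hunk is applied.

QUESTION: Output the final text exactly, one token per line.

Answer: erw
tbzj
cio
ejaze
dhj
mgk
gdlzt
bef
gfs
aijlt
vvjq
wyrn
xvfpg
qzso

Derivation:
Hunk 1: at line 4 remove [msa,fcdwr,luhm] add [zijnq,gdlzt,bef] -> 13 lines: erw tbzj cio youa zijnq gdlzt bef gfs aijlt vvjq wyrn xvfpg qzso
Hunk 2: at line 2 remove [youa,zijnq] add [ejaze,lusdo,mgk] -> 14 lines: erw tbzj cio ejaze lusdo mgk gdlzt bef gfs aijlt vvjq wyrn xvfpg qzso
Hunk 3: at line 3 remove [lusdo] add [dhj] -> 14 lines: erw tbzj cio ejaze dhj mgk gdlzt bef gfs aijlt vvjq wyrn xvfpg qzso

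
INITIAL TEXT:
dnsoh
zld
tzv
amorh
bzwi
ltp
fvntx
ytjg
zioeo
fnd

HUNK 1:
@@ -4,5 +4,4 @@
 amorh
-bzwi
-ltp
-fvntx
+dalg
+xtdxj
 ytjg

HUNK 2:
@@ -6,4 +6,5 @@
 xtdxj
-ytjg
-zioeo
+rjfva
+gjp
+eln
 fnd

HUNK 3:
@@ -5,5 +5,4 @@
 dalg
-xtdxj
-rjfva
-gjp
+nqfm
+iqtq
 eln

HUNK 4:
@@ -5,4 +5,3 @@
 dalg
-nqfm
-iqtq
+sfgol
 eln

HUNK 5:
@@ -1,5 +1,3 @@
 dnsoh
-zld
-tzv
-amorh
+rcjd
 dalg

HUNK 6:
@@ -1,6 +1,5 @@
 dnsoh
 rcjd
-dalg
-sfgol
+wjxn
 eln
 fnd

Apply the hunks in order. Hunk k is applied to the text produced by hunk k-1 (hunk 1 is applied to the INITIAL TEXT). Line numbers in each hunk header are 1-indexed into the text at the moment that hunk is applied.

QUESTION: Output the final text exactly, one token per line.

Hunk 1: at line 4 remove [bzwi,ltp,fvntx] add [dalg,xtdxj] -> 9 lines: dnsoh zld tzv amorh dalg xtdxj ytjg zioeo fnd
Hunk 2: at line 6 remove [ytjg,zioeo] add [rjfva,gjp,eln] -> 10 lines: dnsoh zld tzv amorh dalg xtdxj rjfva gjp eln fnd
Hunk 3: at line 5 remove [xtdxj,rjfva,gjp] add [nqfm,iqtq] -> 9 lines: dnsoh zld tzv amorh dalg nqfm iqtq eln fnd
Hunk 4: at line 5 remove [nqfm,iqtq] add [sfgol] -> 8 lines: dnsoh zld tzv amorh dalg sfgol eln fnd
Hunk 5: at line 1 remove [zld,tzv,amorh] add [rcjd] -> 6 lines: dnsoh rcjd dalg sfgol eln fnd
Hunk 6: at line 1 remove [dalg,sfgol] add [wjxn] -> 5 lines: dnsoh rcjd wjxn eln fnd

Answer: dnsoh
rcjd
wjxn
eln
fnd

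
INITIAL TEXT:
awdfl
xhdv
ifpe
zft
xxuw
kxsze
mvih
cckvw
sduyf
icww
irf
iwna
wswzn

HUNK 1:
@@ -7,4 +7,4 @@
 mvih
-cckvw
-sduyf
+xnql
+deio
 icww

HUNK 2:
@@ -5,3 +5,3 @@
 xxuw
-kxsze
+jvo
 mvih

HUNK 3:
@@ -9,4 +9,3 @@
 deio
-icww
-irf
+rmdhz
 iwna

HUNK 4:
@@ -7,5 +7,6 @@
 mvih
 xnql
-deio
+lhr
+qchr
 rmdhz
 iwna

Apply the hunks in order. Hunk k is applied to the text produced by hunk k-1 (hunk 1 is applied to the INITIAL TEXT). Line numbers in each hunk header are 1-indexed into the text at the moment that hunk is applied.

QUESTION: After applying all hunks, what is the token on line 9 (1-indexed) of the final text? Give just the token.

Hunk 1: at line 7 remove [cckvw,sduyf] add [xnql,deio] -> 13 lines: awdfl xhdv ifpe zft xxuw kxsze mvih xnql deio icww irf iwna wswzn
Hunk 2: at line 5 remove [kxsze] add [jvo] -> 13 lines: awdfl xhdv ifpe zft xxuw jvo mvih xnql deio icww irf iwna wswzn
Hunk 3: at line 9 remove [icww,irf] add [rmdhz] -> 12 lines: awdfl xhdv ifpe zft xxuw jvo mvih xnql deio rmdhz iwna wswzn
Hunk 4: at line 7 remove [deio] add [lhr,qchr] -> 13 lines: awdfl xhdv ifpe zft xxuw jvo mvih xnql lhr qchr rmdhz iwna wswzn
Final line 9: lhr

Answer: lhr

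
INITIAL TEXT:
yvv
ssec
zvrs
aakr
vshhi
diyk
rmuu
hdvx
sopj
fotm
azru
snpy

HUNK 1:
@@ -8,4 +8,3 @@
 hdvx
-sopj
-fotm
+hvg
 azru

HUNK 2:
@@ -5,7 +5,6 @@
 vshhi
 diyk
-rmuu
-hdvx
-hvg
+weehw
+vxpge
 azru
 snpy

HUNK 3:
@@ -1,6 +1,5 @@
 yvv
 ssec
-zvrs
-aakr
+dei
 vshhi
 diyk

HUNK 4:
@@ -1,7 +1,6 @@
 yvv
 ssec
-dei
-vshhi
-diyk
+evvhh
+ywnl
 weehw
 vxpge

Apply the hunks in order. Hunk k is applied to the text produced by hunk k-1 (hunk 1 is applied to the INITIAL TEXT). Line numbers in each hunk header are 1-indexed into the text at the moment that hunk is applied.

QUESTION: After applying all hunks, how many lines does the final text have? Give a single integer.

Hunk 1: at line 8 remove [sopj,fotm] add [hvg] -> 11 lines: yvv ssec zvrs aakr vshhi diyk rmuu hdvx hvg azru snpy
Hunk 2: at line 5 remove [rmuu,hdvx,hvg] add [weehw,vxpge] -> 10 lines: yvv ssec zvrs aakr vshhi diyk weehw vxpge azru snpy
Hunk 3: at line 1 remove [zvrs,aakr] add [dei] -> 9 lines: yvv ssec dei vshhi diyk weehw vxpge azru snpy
Hunk 4: at line 1 remove [dei,vshhi,diyk] add [evvhh,ywnl] -> 8 lines: yvv ssec evvhh ywnl weehw vxpge azru snpy
Final line count: 8

Answer: 8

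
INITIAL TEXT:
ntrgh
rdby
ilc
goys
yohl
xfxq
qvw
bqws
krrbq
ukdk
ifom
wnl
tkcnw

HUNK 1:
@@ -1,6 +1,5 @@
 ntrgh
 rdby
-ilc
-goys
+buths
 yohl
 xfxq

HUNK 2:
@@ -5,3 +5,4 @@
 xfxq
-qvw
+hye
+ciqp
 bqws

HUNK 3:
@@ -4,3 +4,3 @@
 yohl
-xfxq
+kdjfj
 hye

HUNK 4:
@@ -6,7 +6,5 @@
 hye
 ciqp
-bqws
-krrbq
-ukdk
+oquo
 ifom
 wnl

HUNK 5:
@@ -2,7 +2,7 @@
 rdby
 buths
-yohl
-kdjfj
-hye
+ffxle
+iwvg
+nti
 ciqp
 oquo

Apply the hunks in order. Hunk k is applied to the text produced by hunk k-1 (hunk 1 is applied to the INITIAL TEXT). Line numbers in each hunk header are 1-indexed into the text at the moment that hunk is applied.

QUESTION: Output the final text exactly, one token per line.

Hunk 1: at line 1 remove [ilc,goys] add [buths] -> 12 lines: ntrgh rdby buths yohl xfxq qvw bqws krrbq ukdk ifom wnl tkcnw
Hunk 2: at line 5 remove [qvw] add [hye,ciqp] -> 13 lines: ntrgh rdby buths yohl xfxq hye ciqp bqws krrbq ukdk ifom wnl tkcnw
Hunk 3: at line 4 remove [xfxq] add [kdjfj] -> 13 lines: ntrgh rdby buths yohl kdjfj hye ciqp bqws krrbq ukdk ifom wnl tkcnw
Hunk 4: at line 6 remove [bqws,krrbq,ukdk] add [oquo] -> 11 lines: ntrgh rdby buths yohl kdjfj hye ciqp oquo ifom wnl tkcnw
Hunk 5: at line 2 remove [yohl,kdjfj,hye] add [ffxle,iwvg,nti] -> 11 lines: ntrgh rdby buths ffxle iwvg nti ciqp oquo ifom wnl tkcnw

Answer: ntrgh
rdby
buths
ffxle
iwvg
nti
ciqp
oquo
ifom
wnl
tkcnw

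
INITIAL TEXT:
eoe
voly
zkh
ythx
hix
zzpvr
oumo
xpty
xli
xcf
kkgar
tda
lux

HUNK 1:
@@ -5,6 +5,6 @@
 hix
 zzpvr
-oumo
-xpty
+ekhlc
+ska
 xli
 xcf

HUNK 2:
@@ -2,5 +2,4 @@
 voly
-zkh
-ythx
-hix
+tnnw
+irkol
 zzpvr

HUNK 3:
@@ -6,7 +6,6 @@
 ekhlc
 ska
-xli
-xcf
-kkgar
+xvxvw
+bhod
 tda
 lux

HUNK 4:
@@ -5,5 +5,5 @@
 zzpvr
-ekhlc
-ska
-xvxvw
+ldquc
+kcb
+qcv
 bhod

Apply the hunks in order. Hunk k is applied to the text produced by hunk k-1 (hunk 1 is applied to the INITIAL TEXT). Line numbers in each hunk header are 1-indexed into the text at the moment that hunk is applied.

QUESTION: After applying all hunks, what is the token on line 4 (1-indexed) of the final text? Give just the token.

Answer: irkol

Derivation:
Hunk 1: at line 5 remove [oumo,xpty] add [ekhlc,ska] -> 13 lines: eoe voly zkh ythx hix zzpvr ekhlc ska xli xcf kkgar tda lux
Hunk 2: at line 2 remove [zkh,ythx,hix] add [tnnw,irkol] -> 12 lines: eoe voly tnnw irkol zzpvr ekhlc ska xli xcf kkgar tda lux
Hunk 3: at line 6 remove [xli,xcf,kkgar] add [xvxvw,bhod] -> 11 lines: eoe voly tnnw irkol zzpvr ekhlc ska xvxvw bhod tda lux
Hunk 4: at line 5 remove [ekhlc,ska,xvxvw] add [ldquc,kcb,qcv] -> 11 lines: eoe voly tnnw irkol zzpvr ldquc kcb qcv bhod tda lux
Final line 4: irkol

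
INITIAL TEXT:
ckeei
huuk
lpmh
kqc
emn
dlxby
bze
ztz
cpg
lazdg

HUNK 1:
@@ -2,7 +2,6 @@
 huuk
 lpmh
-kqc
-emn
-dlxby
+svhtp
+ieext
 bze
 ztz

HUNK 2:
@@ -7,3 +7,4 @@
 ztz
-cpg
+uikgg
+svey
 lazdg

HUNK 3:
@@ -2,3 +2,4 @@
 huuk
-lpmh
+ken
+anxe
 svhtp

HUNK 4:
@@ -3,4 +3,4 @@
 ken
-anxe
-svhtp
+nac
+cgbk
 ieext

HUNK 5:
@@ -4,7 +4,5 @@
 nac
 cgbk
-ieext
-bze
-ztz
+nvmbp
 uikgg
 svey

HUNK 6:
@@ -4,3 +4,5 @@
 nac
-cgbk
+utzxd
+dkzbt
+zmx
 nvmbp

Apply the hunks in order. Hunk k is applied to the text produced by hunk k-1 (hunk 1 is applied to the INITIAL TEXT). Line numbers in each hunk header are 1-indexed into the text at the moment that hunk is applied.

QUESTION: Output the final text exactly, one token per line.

Answer: ckeei
huuk
ken
nac
utzxd
dkzbt
zmx
nvmbp
uikgg
svey
lazdg

Derivation:
Hunk 1: at line 2 remove [kqc,emn,dlxby] add [svhtp,ieext] -> 9 lines: ckeei huuk lpmh svhtp ieext bze ztz cpg lazdg
Hunk 2: at line 7 remove [cpg] add [uikgg,svey] -> 10 lines: ckeei huuk lpmh svhtp ieext bze ztz uikgg svey lazdg
Hunk 3: at line 2 remove [lpmh] add [ken,anxe] -> 11 lines: ckeei huuk ken anxe svhtp ieext bze ztz uikgg svey lazdg
Hunk 4: at line 3 remove [anxe,svhtp] add [nac,cgbk] -> 11 lines: ckeei huuk ken nac cgbk ieext bze ztz uikgg svey lazdg
Hunk 5: at line 4 remove [ieext,bze,ztz] add [nvmbp] -> 9 lines: ckeei huuk ken nac cgbk nvmbp uikgg svey lazdg
Hunk 6: at line 4 remove [cgbk] add [utzxd,dkzbt,zmx] -> 11 lines: ckeei huuk ken nac utzxd dkzbt zmx nvmbp uikgg svey lazdg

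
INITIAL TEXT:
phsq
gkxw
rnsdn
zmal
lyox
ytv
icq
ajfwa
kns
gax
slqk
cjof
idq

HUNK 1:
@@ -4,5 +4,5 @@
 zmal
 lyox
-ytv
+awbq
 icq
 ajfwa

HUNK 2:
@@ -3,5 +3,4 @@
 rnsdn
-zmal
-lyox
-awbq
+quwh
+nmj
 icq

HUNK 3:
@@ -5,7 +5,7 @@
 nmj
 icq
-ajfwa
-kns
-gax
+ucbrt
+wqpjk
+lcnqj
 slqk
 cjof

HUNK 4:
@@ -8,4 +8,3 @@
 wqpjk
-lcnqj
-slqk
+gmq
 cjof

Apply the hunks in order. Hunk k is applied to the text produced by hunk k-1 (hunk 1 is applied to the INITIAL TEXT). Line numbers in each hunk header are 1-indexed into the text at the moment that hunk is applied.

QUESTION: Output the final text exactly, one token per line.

Answer: phsq
gkxw
rnsdn
quwh
nmj
icq
ucbrt
wqpjk
gmq
cjof
idq

Derivation:
Hunk 1: at line 4 remove [ytv] add [awbq] -> 13 lines: phsq gkxw rnsdn zmal lyox awbq icq ajfwa kns gax slqk cjof idq
Hunk 2: at line 3 remove [zmal,lyox,awbq] add [quwh,nmj] -> 12 lines: phsq gkxw rnsdn quwh nmj icq ajfwa kns gax slqk cjof idq
Hunk 3: at line 5 remove [ajfwa,kns,gax] add [ucbrt,wqpjk,lcnqj] -> 12 lines: phsq gkxw rnsdn quwh nmj icq ucbrt wqpjk lcnqj slqk cjof idq
Hunk 4: at line 8 remove [lcnqj,slqk] add [gmq] -> 11 lines: phsq gkxw rnsdn quwh nmj icq ucbrt wqpjk gmq cjof idq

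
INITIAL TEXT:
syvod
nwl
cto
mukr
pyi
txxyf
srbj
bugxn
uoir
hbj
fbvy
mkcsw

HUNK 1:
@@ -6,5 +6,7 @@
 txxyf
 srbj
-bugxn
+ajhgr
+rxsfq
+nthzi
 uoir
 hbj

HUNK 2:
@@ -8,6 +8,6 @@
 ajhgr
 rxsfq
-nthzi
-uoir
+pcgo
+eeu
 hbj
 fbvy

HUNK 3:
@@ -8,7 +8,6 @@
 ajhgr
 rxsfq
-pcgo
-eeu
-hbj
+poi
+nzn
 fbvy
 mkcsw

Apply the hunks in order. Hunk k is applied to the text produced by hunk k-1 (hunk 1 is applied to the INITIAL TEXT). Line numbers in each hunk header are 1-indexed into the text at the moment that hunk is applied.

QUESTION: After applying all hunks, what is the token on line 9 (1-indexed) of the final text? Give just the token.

Answer: rxsfq

Derivation:
Hunk 1: at line 6 remove [bugxn] add [ajhgr,rxsfq,nthzi] -> 14 lines: syvod nwl cto mukr pyi txxyf srbj ajhgr rxsfq nthzi uoir hbj fbvy mkcsw
Hunk 2: at line 8 remove [nthzi,uoir] add [pcgo,eeu] -> 14 lines: syvod nwl cto mukr pyi txxyf srbj ajhgr rxsfq pcgo eeu hbj fbvy mkcsw
Hunk 3: at line 8 remove [pcgo,eeu,hbj] add [poi,nzn] -> 13 lines: syvod nwl cto mukr pyi txxyf srbj ajhgr rxsfq poi nzn fbvy mkcsw
Final line 9: rxsfq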